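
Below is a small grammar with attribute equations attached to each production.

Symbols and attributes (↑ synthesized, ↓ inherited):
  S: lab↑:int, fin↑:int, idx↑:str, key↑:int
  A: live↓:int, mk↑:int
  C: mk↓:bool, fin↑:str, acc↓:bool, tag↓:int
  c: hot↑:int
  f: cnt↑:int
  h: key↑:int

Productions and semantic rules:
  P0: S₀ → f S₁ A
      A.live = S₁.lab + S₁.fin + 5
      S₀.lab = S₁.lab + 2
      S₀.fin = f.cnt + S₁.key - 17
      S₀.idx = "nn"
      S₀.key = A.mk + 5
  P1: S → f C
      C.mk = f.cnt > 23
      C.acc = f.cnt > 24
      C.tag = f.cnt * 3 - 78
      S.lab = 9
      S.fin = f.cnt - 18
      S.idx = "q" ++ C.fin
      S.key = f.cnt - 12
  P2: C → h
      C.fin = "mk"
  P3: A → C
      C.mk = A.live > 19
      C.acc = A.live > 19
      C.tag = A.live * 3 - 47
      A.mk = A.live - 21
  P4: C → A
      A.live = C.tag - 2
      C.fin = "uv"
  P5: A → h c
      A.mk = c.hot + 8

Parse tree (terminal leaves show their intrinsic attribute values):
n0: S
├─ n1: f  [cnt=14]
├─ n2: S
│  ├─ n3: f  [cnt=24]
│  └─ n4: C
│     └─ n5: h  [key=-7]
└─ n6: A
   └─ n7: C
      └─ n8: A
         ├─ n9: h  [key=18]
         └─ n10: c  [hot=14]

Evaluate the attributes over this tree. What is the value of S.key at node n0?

1. n1.cnt = 14  [terminal]
2. n3.cnt = 24  [terminal]
3. n4.mk = true  [f.cnt > 23]
4. n4.acc = false  [f.cnt > 24]
5. n4.tag = -6  [f.cnt * 3 - 78]
6. n5.key = -7  [terminal]
7. n4.fin = "mk"  ["mk"]
8. n2.lab = 9  [9]
9. n2.fin = 6  [f.cnt - 18]
10. n2.idx = "qmk"  ["q" ++ C.fin]
11. n2.key = 12  [f.cnt - 12]
12. n6.live = 20  [S₁.lab + S₁.fin + 5]
13. n7.mk = true  [A.live > 19]
14. n7.acc = true  [A.live > 19]
15. n7.tag = 13  [A.live * 3 - 47]
16. n8.live = 11  [C.tag - 2]
17. n9.key = 18  [terminal]
18. n10.hot = 14  [terminal]
19. n8.mk = 22  [c.hot + 8]
20. n7.fin = "uv"  ["uv"]
21. n6.mk = -1  [A.live - 21]
22. n0.lab = 11  [S₁.lab + 2]
23. n0.fin = 9  [f.cnt + S₁.key - 17]
24. n0.idx = "nn"  ["nn"]
25. n0.key = 4  [A.mk + 5]

4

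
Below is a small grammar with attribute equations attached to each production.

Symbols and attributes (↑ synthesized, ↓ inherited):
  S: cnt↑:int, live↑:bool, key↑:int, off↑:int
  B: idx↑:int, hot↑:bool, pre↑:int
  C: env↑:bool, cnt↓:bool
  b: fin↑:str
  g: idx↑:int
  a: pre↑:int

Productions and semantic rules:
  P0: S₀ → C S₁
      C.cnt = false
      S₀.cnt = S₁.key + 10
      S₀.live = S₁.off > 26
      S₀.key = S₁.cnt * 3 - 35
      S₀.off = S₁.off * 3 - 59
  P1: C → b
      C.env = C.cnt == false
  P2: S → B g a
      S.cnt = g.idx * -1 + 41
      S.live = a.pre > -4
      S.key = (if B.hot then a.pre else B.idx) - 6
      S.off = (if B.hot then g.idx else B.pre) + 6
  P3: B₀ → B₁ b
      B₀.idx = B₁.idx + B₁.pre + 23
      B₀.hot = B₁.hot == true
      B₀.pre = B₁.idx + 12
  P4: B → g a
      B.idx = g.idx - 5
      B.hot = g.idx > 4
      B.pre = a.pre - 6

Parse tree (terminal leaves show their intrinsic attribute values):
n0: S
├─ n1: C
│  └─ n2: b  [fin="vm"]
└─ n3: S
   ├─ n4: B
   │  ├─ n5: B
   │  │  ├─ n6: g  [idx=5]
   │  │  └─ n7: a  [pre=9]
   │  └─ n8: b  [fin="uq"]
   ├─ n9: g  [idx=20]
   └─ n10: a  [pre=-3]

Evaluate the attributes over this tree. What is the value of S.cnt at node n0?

1. n1.cnt = false  [false]
2. n2.fin = "vm"  [terminal]
3. n1.env = true  [C.cnt == false]
4. n6.idx = 5  [terminal]
5. n7.pre = 9  [terminal]
6. n5.idx = 0  [g.idx - 5]
7. n5.hot = true  [g.idx > 4]
8. n5.pre = 3  [a.pre - 6]
9. n8.fin = "uq"  [terminal]
10. n4.idx = 26  [B₁.idx + B₁.pre + 23]
11. n4.hot = true  [B₁.hot == true]
12. n4.pre = 12  [B₁.idx + 12]
13. n9.idx = 20  [terminal]
14. n10.pre = -3  [terminal]
15. n3.cnt = 21  [g.idx * -1 + 41]
16. n3.live = true  [a.pre > -4]
17. n3.key = -9  [(if B.hot then a.pre else B.idx) - 6]
18. n3.off = 26  [(if B.hot then g.idx else B.pre) + 6]
19. n0.cnt = 1  [S₁.key + 10]
20. n0.live = false  [S₁.off > 26]
21. n0.key = 28  [S₁.cnt * 3 - 35]
22. n0.off = 19  [S₁.off * 3 - 59]

1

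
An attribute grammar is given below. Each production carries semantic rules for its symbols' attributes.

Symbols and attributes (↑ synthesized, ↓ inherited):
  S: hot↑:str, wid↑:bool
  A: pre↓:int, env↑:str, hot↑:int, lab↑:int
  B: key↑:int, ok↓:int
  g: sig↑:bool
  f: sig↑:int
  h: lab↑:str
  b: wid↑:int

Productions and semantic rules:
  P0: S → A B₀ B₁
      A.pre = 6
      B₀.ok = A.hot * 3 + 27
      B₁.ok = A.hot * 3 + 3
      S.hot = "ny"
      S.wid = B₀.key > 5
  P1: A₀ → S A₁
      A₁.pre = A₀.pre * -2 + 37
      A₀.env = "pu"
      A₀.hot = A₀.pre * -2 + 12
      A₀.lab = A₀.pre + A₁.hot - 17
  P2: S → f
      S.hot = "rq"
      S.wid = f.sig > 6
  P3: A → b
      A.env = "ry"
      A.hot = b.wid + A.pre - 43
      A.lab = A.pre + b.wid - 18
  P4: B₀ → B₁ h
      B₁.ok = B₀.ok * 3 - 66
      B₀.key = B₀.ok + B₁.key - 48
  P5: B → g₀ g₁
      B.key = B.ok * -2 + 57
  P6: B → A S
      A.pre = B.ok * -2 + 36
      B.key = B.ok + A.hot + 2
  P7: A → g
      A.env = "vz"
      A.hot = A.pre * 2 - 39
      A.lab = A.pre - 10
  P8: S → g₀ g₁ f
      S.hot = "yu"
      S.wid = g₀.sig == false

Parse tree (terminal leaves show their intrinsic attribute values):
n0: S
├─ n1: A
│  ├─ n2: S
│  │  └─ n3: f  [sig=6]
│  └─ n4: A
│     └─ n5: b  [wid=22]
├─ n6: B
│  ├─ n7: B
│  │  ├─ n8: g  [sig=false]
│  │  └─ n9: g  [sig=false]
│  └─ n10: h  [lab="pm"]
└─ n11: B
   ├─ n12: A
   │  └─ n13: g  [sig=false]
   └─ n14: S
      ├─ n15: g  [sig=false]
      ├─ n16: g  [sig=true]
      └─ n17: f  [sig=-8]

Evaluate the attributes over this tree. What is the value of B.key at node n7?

27

1. n1.pre = 6  [6]
2. n3.sig = 6  [terminal]
3. n2.hot = "rq"  ["rq"]
4. n2.wid = false  [f.sig > 6]
5. n4.pre = 25  [A₀.pre * -2 + 37]
6. n5.wid = 22  [terminal]
7. n4.env = "ry"  ["ry"]
8. n4.hot = 4  [b.wid + A.pre - 43]
9. n4.lab = 29  [A.pre + b.wid - 18]
10. n1.env = "pu"  ["pu"]
11. n1.hot = 0  [A₀.pre * -2 + 12]
12. n1.lab = -7  [A₀.pre + A₁.hot - 17]
13. n6.ok = 27  [A.hot * 3 + 27]
14. n7.ok = 15  [B₀.ok * 3 - 66]
15. n8.sig = false  [terminal]
16. n9.sig = false  [terminal]
17. n7.key = 27  [B.ok * -2 + 57]
18. n10.lab = "pm"  [terminal]
19. n6.key = 6  [B₀.ok + B₁.key - 48]
20. n11.ok = 3  [A.hot * 3 + 3]
21. n12.pre = 30  [B.ok * -2 + 36]
22. n13.sig = false  [terminal]
23. n12.env = "vz"  ["vz"]
24. n12.hot = 21  [A.pre * 2 - 39]
25. n12.lab = 20  [A.pre - 10]
26. n15.sig = false  [terminal]
27. n16.sig = true  [terminal]
28. n17.sig = -8  [terminal]
29. n14.hot = "yu"  ["yu"]
30. n14.wid = true  [g₀.sig == false]
31. n11.key = 26  [B.ok + A.hot + 2]
32. n0.hot = "ny"  ["ny"]
33. n0.wid = true  [B₀.key > 5]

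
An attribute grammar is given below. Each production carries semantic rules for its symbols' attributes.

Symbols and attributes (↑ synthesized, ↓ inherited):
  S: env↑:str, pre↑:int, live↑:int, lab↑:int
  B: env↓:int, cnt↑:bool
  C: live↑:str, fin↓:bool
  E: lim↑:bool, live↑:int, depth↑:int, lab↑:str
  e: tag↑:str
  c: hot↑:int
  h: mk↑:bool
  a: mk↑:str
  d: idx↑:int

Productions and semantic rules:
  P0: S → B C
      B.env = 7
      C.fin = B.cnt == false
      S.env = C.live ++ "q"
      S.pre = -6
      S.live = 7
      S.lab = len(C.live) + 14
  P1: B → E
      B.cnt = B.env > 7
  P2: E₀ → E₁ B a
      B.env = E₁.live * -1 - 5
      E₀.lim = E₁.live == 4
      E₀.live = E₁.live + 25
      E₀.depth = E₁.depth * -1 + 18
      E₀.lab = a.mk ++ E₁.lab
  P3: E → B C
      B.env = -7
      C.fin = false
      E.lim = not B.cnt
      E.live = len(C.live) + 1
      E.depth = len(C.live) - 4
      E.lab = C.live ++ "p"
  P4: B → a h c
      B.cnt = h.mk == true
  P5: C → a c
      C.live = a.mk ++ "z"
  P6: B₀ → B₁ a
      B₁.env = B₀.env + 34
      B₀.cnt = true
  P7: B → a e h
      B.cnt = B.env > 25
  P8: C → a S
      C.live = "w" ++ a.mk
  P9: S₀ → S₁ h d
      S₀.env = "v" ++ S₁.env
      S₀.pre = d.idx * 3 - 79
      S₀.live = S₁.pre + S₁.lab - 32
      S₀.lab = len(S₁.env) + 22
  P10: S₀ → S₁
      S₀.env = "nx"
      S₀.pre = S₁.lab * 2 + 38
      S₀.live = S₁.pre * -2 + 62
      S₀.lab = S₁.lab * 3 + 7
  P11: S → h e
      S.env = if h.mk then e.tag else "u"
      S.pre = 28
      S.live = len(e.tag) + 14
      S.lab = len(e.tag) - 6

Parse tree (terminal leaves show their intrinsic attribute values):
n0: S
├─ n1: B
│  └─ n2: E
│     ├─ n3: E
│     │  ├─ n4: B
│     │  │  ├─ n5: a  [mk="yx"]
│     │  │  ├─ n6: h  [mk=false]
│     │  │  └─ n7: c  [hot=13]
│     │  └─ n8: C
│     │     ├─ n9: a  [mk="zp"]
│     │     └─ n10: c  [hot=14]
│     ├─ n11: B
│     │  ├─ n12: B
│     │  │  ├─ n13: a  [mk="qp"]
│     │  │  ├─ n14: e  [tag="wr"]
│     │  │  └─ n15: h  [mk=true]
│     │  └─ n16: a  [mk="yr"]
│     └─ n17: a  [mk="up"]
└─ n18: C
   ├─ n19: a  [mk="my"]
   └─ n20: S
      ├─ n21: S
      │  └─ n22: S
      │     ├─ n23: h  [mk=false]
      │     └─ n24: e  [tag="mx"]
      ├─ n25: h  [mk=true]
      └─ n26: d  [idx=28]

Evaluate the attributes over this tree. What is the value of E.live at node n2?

29

1. n1.env = 7  [7]
2. n4.env = -7  [-7]
3. n5.mk = "yx"  [terminal]
4. n6.mk = false  [terminal]
5. n7.hot = 13  [terminal]
6. n4.cnt = false  [h.mk == true]
7. n8.fin = false  [false]
8. n9.mk = "zp"  [terminal]
9. n10.hot = 14  [terminal]
10. n8.live = "zpz"  [a.mk ++ "z"]
11. n3.lim = true  [not B.cnt]
12. n3.live = 4  [len(C.live) + 1]
13. n3.depth = -1  [len(C.live) - 4]
14. n3.lab = "zpzp"  [C.live ++ "p"]
15. n11.env = -9  [E₁.live * -1 - 5]
16. n12.env = 25  [B₀.env + 34]
17. n13.mk = "qp"  [terminal]
18. n14.tag = "wr"  [terminal]
19. n15.mk = true  [terminal]
20. n12.cnt = false  [B.env > 25]
21. n16.mk = "yr"  [terminal]
22. n11.cnt = true  [true]
23. n17.mk = "up"  [terminal]
24. n2.lim = true  [E₁.live == 4]
25. n2.live = 29  [E₁.live + 25]
26. n2.depth = 19  [E₁.depth * -1 + 18]
27. n2.lab = "upzpzp"  [a.mk ++ E₁.lab]
28. n1.cnt = false  [B.env > 7]
29. n18.fin = true  [B.cnt == false]
30. n19.mk = "my"  [terminal]
31. n23.mk = false  [terminal]
32. n24.tag = "mx"  [terminal]
33. n22.env = "u"  [if h.mk then e.tag else "u"]
34. n22.pre = 28  [28]
35. n22.live = 16  [len(e.tag) + 14]
36. n22.lab = -4  [len(e.tag) - 6]
37. n21.env = "nx"  ["nx"]
38. n21.pre = 30  [S₁.lab * 2 + 38]
39. n21.live = 6  [S₁.pre * -2 + 62]
40. n21.lab = -5  [S₁.lab * 3 + 7]
41. n25.mk = true  [terminal]
42. n26.idx = 28  [terminal]
43. n20.env = "vnx"  ["v" ++ S₁.env]
44. n20.pre = 5  [d.idx * 3 - 79]
45. n20.live = -7  [S₁.pre + S₁.lab - 32]
46. n20.lab = 24  [len(S₁.env) + 22]
47. n18.live = "wmy"  ["w" ++ a.mk]
48. n0.env = "wmyq"  [C.live ++ "q"]
49. n0.pre = -6  [-6]
50. n0.live = 7  [7]
51. n0.lab = 17  [len(C.live) + 14]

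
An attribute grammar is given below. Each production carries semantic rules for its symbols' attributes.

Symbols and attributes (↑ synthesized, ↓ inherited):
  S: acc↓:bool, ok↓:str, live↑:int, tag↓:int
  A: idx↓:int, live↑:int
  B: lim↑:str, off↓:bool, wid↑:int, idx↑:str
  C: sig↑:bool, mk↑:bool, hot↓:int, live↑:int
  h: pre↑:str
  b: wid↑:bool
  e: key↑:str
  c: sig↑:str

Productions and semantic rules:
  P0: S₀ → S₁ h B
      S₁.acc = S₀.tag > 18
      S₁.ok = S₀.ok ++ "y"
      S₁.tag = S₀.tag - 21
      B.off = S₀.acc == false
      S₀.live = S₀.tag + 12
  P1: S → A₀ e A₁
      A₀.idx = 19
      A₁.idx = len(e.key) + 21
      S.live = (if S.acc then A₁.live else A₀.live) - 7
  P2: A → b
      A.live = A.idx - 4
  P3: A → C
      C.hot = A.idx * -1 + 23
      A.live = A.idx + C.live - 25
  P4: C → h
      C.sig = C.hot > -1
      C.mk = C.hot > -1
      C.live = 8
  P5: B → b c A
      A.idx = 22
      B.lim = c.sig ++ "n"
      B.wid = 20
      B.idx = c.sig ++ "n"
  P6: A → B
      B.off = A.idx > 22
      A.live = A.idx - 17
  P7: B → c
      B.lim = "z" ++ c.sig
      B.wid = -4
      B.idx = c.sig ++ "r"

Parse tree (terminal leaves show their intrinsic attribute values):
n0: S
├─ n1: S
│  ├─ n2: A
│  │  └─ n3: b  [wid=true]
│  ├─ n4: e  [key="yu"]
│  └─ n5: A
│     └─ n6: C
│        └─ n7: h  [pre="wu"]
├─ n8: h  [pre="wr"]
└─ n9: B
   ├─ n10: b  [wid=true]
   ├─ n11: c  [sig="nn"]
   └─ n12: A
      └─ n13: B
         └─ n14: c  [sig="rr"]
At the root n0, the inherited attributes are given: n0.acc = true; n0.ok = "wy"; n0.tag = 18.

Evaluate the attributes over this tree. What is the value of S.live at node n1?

8

1. n0.acc = true  [given at root]
2. n0.ok = "wy"  [given at root]
3. n0.tag = 18  [given at root]
4. n1.acc = false  [S₀.tag > 18]
5. n1.ok = "wyy"  [S₀.ok ++ "y"]
6. n1.tag = -3  [S₀.tag - 21]
7. n2.idx = 19  [19]
8. n3.wid = true  [terminal]
9. n2.live = 15  [A.idx - 4]
10. n4.key = "yu"  [terminal]
11. n5.idx = 23  [len(e.key) + 21]
12. n6.hot = 0  [A.idx * -1 + 23]
13. n7.pre = "wu"  [terminal]
14. n6.sig = true  [C.hot > -1]
15. n6.mk = true  [C.hot > -1]
16. n6.live = 8  [8]
17. n5.live = 6  [A.idx + C.live - 25]
18. n1.live = 8  [(if S.acc then A₁.live else A₀.live) - 7]
19. n8.pre = "wr"  [terminal]
20. n9.off = false  [S₀.acc == false]
21. n10.wid = true  [terminal]
22. n11.sig = "nn"  [terminal]
23. n12.idx = 22  [22]
24. n13.off = false  [A.idx > 22]
25. n14.sig = "rr"  [terminal]
26. n13.lim = "zrr"  ["z" ++ c.sig]
27. n13.wid = -4  [-4]
28. n13.idx = "rrr"  [c.sig ++ "r"]
29. n12.live = 5  [A.idx - 17]
30. n9.lim = "nnn"  [c.sig ++ "n"]
31. n9.wid = 20  [20]
32. n9.idx = "nnn"  [c.sig ++ "n"]
33. n0.live = 30  [S₀.tag + 12]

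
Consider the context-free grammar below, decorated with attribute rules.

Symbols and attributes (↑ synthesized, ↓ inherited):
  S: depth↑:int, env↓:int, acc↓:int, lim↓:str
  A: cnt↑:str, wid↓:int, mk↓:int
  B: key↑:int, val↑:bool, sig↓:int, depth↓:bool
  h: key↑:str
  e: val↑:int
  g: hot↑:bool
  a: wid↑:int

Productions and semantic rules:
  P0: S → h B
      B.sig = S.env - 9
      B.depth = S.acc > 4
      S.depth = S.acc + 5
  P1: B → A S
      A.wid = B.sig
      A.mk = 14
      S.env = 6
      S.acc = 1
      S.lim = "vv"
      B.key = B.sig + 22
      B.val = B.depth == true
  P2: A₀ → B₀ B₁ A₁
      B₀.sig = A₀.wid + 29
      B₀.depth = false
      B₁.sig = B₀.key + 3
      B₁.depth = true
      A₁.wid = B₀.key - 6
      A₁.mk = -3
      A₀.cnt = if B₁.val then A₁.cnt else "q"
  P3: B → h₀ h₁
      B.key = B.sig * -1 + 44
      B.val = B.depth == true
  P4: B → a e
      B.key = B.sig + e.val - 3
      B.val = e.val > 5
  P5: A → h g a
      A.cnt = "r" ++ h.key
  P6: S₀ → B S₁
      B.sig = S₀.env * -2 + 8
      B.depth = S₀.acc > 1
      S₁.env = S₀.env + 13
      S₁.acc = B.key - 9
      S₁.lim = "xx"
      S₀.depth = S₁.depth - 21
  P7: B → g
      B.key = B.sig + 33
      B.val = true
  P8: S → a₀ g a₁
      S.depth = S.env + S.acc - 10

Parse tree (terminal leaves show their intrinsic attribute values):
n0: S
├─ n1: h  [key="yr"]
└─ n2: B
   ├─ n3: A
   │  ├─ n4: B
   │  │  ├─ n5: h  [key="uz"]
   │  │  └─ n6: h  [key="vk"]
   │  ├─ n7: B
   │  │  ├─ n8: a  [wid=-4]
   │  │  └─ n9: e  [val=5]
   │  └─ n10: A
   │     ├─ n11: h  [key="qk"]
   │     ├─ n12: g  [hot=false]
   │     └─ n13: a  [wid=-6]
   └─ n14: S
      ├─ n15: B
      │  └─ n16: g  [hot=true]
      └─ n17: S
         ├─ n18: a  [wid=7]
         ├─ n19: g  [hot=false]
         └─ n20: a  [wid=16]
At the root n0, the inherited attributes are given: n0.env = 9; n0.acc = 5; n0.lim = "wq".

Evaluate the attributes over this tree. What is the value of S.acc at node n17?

1. n0.env = 9  [given at root]
2. n0.acc = 5  [given at root]
3. n0.lim = "wq"  [given at root]
4. n1.key = "yr"  [terminal]
5. n2.sig = 0  [S.env - 9]
6. n2.depth = true  [S.acc > 4]
7. n3.wid = 0  [B.sig]
8. n3.mk = 14  [14]
9. n4.sig = 29  [A₀.wid + 29]
10. n4.depth = false  [false]
11. n5.key = "uz"  [terminal]
12. n6.key = "vk"  [terminal]
13. n4.key = 15  [B.sig * -1 + 44]
14. n4.val = false  [B.depth == true]
15. n7.sig = 18  [B₀.key + 3]
16. n7.depth = true  [true]
17. n8.wid = -4  [terminal]
18. n9.val = 5  [terminal]
19. n7.key = 20  [B.sig + e.val - 3]
20. n7.val = false  [e.val > 5]
21. n10.wid = 9  [B₀.key - 6]
22. n10.mk = -3  [-3]
23. n11.key = "qk"  [terminal]
24. n12.hot = false  [terminal]
25. n13.wid = -6  [terminal]
26. n10.cnt = "rqk"  ["r" ++ h.key]
27. n3.cnt = "q"  [if B₁.val then A₁.cnt else "q"]
28. n14.env = 6  [6]
29. n14.acc = 1  [1]
30. n14.lim = "vv"  ["vv"]
31. n15.sig = -4  [S₀.env * -2 + 8]
32. n15.depth = false  [S₀.acc > 1]
33. n16.hot = true  [terminal]
34. n15.key = 29  [B.sig + 33]
35. n15.val = true  [true]
36. n17.env = 19  [S₀.env + 13]
37. n17.acc = 20  [B.key - 9]
38. n17.lim = "xx"  ["xx"]
39. n18.wid = 7  [terminal]
40. n19.hot = false  [terminal]
41. n20.wid = 16  [terminal]
42. n17.depth = 29  [S.env + S.acc - 10]
43. n14.depth = 8  [S₁.depth - 21]
44. n2.key = 22  [B.sig + 22]
45. n2.val = true  [B.depth == true]
46. n0.depth = 10  [S.acc + 5]

20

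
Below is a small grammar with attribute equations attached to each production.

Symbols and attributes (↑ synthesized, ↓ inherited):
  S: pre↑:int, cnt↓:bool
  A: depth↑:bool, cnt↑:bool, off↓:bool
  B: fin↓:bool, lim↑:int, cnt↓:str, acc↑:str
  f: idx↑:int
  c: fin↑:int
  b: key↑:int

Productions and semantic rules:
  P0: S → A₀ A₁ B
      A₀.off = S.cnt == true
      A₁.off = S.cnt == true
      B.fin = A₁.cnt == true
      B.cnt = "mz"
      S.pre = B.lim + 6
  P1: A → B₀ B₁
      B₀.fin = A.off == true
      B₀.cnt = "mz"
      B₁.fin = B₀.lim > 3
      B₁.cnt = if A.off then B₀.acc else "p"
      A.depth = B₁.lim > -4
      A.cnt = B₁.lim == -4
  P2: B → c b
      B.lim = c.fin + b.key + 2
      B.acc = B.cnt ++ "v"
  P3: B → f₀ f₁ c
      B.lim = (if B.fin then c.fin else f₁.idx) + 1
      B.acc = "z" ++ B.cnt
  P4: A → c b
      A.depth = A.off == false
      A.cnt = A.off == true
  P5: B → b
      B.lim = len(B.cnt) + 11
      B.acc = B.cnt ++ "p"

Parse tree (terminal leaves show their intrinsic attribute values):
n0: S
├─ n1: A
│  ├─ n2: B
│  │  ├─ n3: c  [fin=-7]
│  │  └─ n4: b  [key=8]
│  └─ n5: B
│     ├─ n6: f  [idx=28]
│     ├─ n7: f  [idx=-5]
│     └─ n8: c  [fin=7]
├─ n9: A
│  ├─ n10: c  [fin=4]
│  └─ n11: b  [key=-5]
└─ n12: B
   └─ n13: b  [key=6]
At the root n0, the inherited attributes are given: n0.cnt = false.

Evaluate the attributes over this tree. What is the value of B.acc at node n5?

"zp"

1. n0.cnt = false  [given at root]
2. n1.off = false  [S.cnt == true]
3. n2.fin = false  [A.off == true]
4. n2.cnt = "mz"  ["mz"]
5. n3.fin = -7  [terminal]
6. n4.key = 8  [terminal]
7. n2.lim = 3  [c.fin + b.key + 2]
8. n2.acc = "mzv"  [B.cnt ++ "v"]
9. n5.fin = false  [B₀.lim > 3]
10. n5.cnt = "p"  [if A.off then B₀.acc else "p"]
11. n6.idx = 28  [terminal]
12. n7.idx = -5  [terminal]
13. n8.fin = 7  [terminal]
14. n5.lim = -4  [(if B.fin then c.fin else f₁.idx) + 1]
15. n5.acc = "zp"  ["z" ++ B.cnt]
16. n1.depth = false  [B₁.lim > -4]
17. n1.cnt = true  [B₁.lim == -4]
18. n9.off = false  [S.cnt == true]
19. n10.fin = 4  [terminal]
20. n11.key = -5  [terminal]
21. n9.depth = true  [A.off == false]
22. n9.cnt = false  [A.off == true]
23. n12.fin = false  [A₁.cnt == true]
24. n12.cnt = "mz"  ["mz"]
25. n13.key = 6  [terminal]
26. n12.lim = 13  [len(B.cnt) + 11]
27. n12.acc = "mzp"  [B.cnt ++ "p"]
28. n0.pre = 19  [B.lim + 6]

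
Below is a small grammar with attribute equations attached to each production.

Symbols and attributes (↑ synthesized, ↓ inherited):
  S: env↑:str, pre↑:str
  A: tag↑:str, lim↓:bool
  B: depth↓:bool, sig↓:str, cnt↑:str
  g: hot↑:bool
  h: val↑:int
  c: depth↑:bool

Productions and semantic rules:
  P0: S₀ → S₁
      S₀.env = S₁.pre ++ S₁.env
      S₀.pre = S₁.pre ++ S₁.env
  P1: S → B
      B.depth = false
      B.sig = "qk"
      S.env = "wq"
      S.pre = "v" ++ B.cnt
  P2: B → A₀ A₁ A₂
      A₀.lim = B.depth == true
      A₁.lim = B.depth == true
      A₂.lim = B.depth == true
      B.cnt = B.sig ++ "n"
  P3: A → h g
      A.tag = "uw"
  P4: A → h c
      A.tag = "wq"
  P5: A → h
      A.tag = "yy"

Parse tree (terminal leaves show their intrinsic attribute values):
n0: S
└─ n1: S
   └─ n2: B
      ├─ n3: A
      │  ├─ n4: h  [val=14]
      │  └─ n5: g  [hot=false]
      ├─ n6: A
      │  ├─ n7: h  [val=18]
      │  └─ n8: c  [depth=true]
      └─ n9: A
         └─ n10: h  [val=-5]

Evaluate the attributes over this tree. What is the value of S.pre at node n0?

1. n2.depth = false  [false]
2. n2.sig = "qk"  ["qk"]
3. n3.lim = false  [B.depth == true]
4. n4.val = 14  [terminal]
5. n5.hot = false  [terminal]
6. n3.tag = "uw"  ["uw"]
7. n6.lim = false  [B.depth == true]
8. n7.val = 18  [terminal]
9. n8.depth = true  [terminal]
10. n6.tag = "wq"  ["wq"]
11. n9.lim = false  [B.depth == true]
12. n10.val = -5  [terminal]
13. n9.tag = "yy"  ["yy"]
14. n2.cnt = "qkn"  [B.sig ++ "n"]
15. n1.env = "wq"  ["wq"]
16. n1.pre = "vqkn"  ["v" ++ B.cnt]
17. n0.env = "vqknwq"  [S₁.pre ++ S₁.env]
18. n0.pre = "vqknwq"  [S₁.pre ++ S₁.env]

"vqknwq"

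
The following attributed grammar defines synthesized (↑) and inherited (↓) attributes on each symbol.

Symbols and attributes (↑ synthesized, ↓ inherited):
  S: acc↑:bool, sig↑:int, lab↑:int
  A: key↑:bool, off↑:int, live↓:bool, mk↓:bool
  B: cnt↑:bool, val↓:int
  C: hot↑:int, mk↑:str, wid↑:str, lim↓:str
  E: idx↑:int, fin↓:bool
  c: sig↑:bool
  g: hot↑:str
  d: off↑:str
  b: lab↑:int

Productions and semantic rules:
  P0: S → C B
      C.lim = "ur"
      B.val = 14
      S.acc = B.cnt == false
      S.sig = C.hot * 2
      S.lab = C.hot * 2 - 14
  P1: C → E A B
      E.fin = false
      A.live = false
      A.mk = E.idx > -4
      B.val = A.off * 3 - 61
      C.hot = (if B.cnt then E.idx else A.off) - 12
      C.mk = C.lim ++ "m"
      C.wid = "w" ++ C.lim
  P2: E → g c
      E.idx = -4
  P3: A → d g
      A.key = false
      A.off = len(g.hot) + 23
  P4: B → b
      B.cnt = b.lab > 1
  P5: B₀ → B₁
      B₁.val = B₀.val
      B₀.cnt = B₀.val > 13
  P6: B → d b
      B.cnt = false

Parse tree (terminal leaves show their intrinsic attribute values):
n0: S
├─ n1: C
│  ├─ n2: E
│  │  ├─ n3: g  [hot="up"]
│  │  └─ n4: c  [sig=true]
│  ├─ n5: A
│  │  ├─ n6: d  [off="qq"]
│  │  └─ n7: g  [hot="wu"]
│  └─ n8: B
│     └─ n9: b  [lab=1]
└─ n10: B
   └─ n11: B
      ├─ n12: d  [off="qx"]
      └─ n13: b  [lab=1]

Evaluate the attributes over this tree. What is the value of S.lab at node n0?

1. n1.lim = "ur"  ["ur"]
2. n2.fin = false  [false]
3. n3.hot = "up"  [terminal]
4. n4.sig = true  [terminal]
5. n2.idx = -4  [-4]
6. n5.live = false  [false]
7. n5.mk = false  [E.idx > -4]
8. n6.off = "qq"  [terminal]
9. n7.hot = "wu"  [terminal]
10. n5.key = false  [false]
11. n5.off = 25  [len(g.hot) + 23]
12. n8.val = 14  [A.off * 3 - 61]
13. n9.lab = 1  [terminal]
14. n8.cnt = false  [b.lab > 1]
15. n1.hot = 13  [(if B.cnt then E.idx else A.off) - 12]
16. n1.mk = "urm"  [C.lim ++ "m"]
17. n1.wid = "wur"  ["w" ++ C.lim]
18. n10.val = 14  [14]
19. n11.val = 14  [B₀.val]
20. n12.off = "qx"  [terminal]
21. n13.lab = 1  [terminal]
22. n11.cnt = false  [false]
23. n10.cnt = true  [B₀.val > 13]
24. n0.acc = false  [B.cnt == false]
25. n0.sig = 26  [C.hot * 2]
26. n0.lab = 12  [C.hot * 2 - 14]

12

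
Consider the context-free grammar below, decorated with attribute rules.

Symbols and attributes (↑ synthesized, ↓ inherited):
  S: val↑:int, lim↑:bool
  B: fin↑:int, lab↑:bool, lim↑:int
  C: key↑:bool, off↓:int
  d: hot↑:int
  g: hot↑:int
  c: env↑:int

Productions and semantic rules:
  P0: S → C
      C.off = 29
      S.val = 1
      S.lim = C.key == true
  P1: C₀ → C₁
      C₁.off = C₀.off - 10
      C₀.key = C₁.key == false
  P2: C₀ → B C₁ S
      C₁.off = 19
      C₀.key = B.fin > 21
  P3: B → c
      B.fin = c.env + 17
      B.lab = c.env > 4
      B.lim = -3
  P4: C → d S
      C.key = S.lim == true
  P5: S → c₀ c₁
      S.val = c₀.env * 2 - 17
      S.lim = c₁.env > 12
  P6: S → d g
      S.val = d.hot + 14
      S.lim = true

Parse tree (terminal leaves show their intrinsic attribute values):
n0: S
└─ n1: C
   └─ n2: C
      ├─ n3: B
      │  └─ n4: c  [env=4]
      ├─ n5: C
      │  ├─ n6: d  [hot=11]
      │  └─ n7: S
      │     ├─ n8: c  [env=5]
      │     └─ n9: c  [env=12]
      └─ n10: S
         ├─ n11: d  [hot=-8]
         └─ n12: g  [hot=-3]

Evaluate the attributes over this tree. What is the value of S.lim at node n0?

1. n1.off = 29  [29]
2. n2.off = 19  [C₀.off - 10]
3. n4.env = 4  [terminal]
4. n3.fin = 21  [c.env + 17]
5. n3.lab = false  [c.env > 4]
6. n3.lim = -3  [-3]
7. n5.off = 19  [19]
8. n6.hot = 11  [terminal]
9. n8.env = 5  [terminal]
10. n9.env = 12  [terminal]
11. n7.val = -7  [c₀.env * 2 - 17]
12. n7.lim = false  [c₁.env > 12]
13. n5.key = false  [S.lim == true]
14. n11.hot = -8  [terminal]
15. n12.hot = -3  [terminal]
16. n10.val = 6  [d.hot + 14]
17. n10.lim = true  [true]
18. n2.key = false  [B.fin > 21]
19. n1.key = true  [C₁.key == false]
20. n0.val = 1  [1]
21. n0.lim = true  [C.key == true]

true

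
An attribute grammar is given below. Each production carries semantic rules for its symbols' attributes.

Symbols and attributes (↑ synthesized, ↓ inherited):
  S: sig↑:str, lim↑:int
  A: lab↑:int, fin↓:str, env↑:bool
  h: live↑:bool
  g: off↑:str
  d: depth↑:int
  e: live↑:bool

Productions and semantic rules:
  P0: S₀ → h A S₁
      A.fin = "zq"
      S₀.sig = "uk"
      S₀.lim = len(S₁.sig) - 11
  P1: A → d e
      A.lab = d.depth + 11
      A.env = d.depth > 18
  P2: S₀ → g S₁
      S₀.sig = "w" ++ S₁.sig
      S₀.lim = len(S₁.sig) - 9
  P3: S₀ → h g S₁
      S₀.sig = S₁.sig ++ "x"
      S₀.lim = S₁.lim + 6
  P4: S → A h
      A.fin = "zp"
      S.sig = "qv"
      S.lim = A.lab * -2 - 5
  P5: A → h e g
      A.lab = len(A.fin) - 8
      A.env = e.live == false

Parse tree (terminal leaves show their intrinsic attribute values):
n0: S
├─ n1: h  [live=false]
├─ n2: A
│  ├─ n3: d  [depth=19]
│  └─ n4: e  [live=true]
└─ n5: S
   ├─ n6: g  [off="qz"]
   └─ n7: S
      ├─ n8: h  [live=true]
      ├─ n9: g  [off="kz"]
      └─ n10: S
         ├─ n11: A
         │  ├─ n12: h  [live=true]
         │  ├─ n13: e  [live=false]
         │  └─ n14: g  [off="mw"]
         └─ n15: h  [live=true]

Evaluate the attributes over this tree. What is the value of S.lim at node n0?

1. n1.live = false  [terminal]
2. n2.fin = "zq"  ["zq"]
3. n3.depth = 19  [terminal]
4. n4.live = true  [terminal]
5. n2.lab = 30  [d.depth + 11]
6. n2.env = true  [d.depth > 18]
7. n6.off = "qz"  [terminal]
8. n8.live = true  [terminal]
9. n9.off = "kz"  [terminal]
10. n11.fin = "zp"  ["zp"]
11. n12.live = true  [terminal]
12. n13.live = false  [terminal]
13. n14.off = "mw"  [terminal]
14. n11.lab = -6  [len(A.fin) - 8]
15. n11.env = true  [e.live == false]
16. n15.live = true  [terminal]
17. n10.sig = "qv"  ["qv"]
18. n10.lim = 7  [A.lab * -2 - 5]
19. n7.sig = "qvx"  [S₁.sig ++ "x"]
20. n7.lim = 13  [S₁.lim + 6]
21. n5.sig = "wqvx"  ["w" ++ S₁.sig]
22. n5.lim = -6  [len(S₁.sig) - 9]
23. n0.sig = "uk"  ["uk"]
24. n0.lim = -7  [len(S₁.sig) - 11]

-7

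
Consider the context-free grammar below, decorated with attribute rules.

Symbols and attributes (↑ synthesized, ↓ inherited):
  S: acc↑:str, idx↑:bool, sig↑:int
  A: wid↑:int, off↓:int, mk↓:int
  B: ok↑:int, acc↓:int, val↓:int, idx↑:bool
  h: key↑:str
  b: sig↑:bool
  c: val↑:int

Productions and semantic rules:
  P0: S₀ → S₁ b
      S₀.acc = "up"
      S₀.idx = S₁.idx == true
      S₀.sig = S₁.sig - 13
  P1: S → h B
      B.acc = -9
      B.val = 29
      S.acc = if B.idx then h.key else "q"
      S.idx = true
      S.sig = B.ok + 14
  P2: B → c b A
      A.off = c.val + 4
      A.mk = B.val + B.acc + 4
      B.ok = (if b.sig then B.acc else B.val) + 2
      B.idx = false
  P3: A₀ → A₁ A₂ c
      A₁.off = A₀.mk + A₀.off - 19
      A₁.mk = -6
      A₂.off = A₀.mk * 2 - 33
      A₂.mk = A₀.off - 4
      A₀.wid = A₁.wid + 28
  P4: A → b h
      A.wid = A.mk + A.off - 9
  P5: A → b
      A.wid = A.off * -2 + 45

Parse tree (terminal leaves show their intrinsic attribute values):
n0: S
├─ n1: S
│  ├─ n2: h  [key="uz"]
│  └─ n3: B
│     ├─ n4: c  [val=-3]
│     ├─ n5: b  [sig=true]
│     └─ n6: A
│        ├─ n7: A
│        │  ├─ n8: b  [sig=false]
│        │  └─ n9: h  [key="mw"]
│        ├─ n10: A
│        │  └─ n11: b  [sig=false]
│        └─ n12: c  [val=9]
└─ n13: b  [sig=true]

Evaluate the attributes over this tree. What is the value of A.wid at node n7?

-9

1. n2.key = "uz"  [terminal]
2. n3.acc = -9  [-9]
3. n3.val = 29  [29]
4. n4.val = -3  [terminal]
5. n5.sig = true  [terminal]
6. n6.off = 1  [c.val + 4]
7. n6.mk = 24  [B.val + B.acc + 4]
8. n7.off = 6  [A₀.mk + A₀.off - 19]
9. n7.mk = -6  [-6]
10. n8.sig = false  [terminal]
11. n9.key = "mw"  [terminal]
12. n7.wid = -9  [A.mk + A.off - 9]
13. n10.off = 15  [A₀.mk * 2 - 33]
14. n10.mk = -3  [A₀.off - 4]
15. n11.sig = false  [terminal]
16. n10.wid = 15  [A.off * -2 + 45]
17. n12.val = 9  [terminal]
18. n6.wid = 19  [A₁.wid + 28]
19. n3.ok = -7  [(if b.sig then B.acc else B.val) + 2]
20. n3.idx = false  [false]
21. n1.acc = "q"  [if B.idx then h.key else "q"]
22. n1.idx = true  [true]
23. n1.sig = 7  [B.ok + 14]
24. n13.sig = true  [terminal]
25. n0.acc = "up"  ["up"]
26. n0.idx = true  [S₁.idx == true]
27. n0.sig = -6  [S₁.sig - 13]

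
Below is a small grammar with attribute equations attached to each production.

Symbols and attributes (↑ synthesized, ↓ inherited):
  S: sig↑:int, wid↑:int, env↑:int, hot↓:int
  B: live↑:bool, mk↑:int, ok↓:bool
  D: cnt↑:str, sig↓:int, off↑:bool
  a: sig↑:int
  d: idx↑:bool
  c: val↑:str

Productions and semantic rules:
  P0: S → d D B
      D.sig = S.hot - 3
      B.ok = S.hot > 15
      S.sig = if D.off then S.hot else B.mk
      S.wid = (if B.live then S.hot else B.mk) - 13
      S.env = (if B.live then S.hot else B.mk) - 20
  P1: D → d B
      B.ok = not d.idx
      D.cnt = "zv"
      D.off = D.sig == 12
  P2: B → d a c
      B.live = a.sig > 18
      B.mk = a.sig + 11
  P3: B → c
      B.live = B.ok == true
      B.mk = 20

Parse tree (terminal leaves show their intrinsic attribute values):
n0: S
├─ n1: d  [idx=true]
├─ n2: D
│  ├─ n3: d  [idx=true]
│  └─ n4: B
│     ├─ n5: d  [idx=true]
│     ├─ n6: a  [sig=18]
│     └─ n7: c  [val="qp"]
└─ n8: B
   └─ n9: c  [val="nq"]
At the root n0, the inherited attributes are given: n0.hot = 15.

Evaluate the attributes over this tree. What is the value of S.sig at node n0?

15

1. n0.hot = 15  [given at root]
2. n1.idx = true  [terminal]
3. n2.sig = 12  [S.hot - 3]
4. n3.idx = true  [terminal]
5. n4.ok = false  [not d.idx]
6. n5.idx = true  [terminal]
7. n6.sig = 18  [terminal]
8. n7.val = "qp"  [terminal]
9. n4.live = false  [a.sig > 18]
10. n4.mk = 29  [a.sig + 11]
11. n2.cnt = "zv"  ["zv"]
12. n2.off = true  [D.sig == 12]
13. n8.ok = false  [S.hot > 15]
14. n9.val = "nq"  [terminal]
15. n8.live = false  [B.ok == true]
16. n8.mk = 20  [20]
17. n0.sig = 15  [if D.off then S.hot else B.mk]
18. n0.wid = 7  [(if B.live then S.hot else B.mk) - 13]
19. n0.env = 0  [(if B.live then S.hot else B.mk) - 20]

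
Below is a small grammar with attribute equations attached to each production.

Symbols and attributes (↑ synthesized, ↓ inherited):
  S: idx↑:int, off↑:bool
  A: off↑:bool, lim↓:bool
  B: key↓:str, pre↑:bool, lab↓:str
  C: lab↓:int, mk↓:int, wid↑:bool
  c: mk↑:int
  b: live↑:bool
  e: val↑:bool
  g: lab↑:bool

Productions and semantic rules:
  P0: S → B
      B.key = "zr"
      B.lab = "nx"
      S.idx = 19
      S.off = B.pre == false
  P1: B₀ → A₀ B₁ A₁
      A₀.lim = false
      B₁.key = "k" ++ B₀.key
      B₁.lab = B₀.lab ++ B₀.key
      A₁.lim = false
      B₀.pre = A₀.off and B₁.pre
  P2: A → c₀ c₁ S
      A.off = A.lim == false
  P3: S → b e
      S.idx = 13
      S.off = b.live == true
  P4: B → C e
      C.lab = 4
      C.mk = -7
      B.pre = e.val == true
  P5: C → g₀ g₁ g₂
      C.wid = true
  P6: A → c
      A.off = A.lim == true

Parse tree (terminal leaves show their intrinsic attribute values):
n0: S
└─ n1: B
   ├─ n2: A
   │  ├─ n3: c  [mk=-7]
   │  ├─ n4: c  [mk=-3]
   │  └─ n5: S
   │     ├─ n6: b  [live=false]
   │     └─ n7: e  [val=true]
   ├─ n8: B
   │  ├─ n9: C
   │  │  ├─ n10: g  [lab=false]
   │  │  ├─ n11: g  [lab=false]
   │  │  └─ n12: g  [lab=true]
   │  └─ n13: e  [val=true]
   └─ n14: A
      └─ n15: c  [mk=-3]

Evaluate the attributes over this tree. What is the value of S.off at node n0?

1. n1.key = "zr"  ["zr"]
2. n1.lab = "nx"  ["nx"]
3. n2.lim = false  [false]
4. n3.mk = -7  [terminal]
5. n4.mk = -3  [terminal]
6. n6.live = false  [terminal]
7. n7.val = true  [terminal]
8. n5.idx = 13  [13]
9. n5.off = false  [b.live == true]
10. n2.off = true  [A.lim == false]
11. n8.key = "kzr"  ["k" ++ B₀.key]
12. n8.lab = "nxzr"  [B₀.lab ++ B₀.key]
13. n9.lab = 4  [4]
14. n9.mk = -7  [-7]
15. n10.lab = false  [terminal]
16. n11.lab = false  [terminal]
17. n12.lab = true  [terminal]
18. n9.wid = true  [true]
19. n13.val = true  [terminal]
20. n8.pre = true  [e.val == true]
21. n14.lim = false  [false]
22. n15.mk = -3  [terminal]
23. n14.off = false  [A.lim == true]
24. n1.pre = true  [A₀.off and B₁.pre]
25. n0.idx = 19  [19]
26. n0.off = false  [B.pre == false]

false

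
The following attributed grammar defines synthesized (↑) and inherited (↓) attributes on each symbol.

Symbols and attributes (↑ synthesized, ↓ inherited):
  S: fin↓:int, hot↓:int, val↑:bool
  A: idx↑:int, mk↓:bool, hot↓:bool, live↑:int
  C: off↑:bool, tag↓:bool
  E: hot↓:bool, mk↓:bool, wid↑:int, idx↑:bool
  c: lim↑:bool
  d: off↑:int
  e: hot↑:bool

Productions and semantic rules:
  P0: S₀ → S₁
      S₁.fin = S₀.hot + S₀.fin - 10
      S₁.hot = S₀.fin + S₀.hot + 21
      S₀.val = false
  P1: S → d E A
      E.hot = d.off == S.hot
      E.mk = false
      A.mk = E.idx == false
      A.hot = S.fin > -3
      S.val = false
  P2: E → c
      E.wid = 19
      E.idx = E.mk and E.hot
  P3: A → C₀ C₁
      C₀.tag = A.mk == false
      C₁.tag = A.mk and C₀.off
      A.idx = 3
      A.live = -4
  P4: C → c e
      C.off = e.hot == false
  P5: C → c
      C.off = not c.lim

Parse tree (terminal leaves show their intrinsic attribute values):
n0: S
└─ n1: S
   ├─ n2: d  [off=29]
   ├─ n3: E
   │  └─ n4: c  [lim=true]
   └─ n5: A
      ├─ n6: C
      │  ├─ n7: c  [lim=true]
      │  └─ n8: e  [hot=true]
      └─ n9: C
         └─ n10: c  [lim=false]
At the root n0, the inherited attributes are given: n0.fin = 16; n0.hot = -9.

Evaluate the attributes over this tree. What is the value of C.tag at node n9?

1. n0.fin = 16  [given at root]
2. n0.hot = -9  [given at root]
3. n1.fin = -3  [S₀.hot + S₀.fin - 10]
4. n1.hot = 28  [S₀.fin + S₀.hot + 21]
5. n2.off = 29  [terminal]
6. n3.hot = false  [d.off == S.hot]
7. n3.mk = false  [false]
8. n4.lim = true  [terminal]
9. n3.wid = 19  [19]
10. n3.idx = false  [E.mk and E.hot]
11. n5.mk = true  [E.idx == false]
12. n5.hot = false  [S.fin > -3]
13. n6.tag = false  [A.mk == false]
14. n7.lim = true  [terminal]
15. n8.hot = true  [terminal]
16. n6.off = false  [e.hot == false]
17. n9.tag = false  [A.mk and C₀.off]
18. n10.lim = false  [terminal]
19. n9.off = true  [not c.lim]
20. n5.idx = 3  [3]
21. n5.live = -4  [-4]
22. n1.val = false  [false]
23. n0.val = false  [false]

false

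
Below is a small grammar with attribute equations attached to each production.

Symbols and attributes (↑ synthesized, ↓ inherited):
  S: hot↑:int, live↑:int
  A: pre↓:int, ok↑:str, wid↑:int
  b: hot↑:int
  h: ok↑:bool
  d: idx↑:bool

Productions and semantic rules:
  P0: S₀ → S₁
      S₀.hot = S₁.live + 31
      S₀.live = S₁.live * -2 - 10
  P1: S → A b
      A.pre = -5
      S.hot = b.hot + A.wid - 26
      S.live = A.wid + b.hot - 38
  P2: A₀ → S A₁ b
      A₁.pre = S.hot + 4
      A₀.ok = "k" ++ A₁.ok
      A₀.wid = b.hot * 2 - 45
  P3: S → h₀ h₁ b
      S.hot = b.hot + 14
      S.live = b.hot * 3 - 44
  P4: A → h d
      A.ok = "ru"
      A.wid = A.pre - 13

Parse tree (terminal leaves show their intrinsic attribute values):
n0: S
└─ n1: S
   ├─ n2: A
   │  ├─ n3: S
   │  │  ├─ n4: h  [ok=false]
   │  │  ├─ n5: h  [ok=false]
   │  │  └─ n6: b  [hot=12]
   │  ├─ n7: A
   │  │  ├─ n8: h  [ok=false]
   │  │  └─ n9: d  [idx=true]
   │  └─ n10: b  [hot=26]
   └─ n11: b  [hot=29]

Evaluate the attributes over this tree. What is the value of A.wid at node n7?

1. n2.pre = -5  [-5]
2. n4.ok = false  [terminal]
3. n5.ok = false  [terminal]
4. n6.hot = 12  [terminal]
5. n3.hot = 26  [b.hot + 14]
6. n3.live = -8  [b.hot * 3 - 44]
7. n7.pre = 30  [S.hot + 4]
8. n8.ok = false  [terminal]
9. n9.idx = true  [terminal]
10. n7.ok = "ru"  ["ru"]
11. n7.wid = 17  [A.pre - 13]
12. n10.hot = 26  [terminal]
13. n2.ok = "kru"  ["k" ++ A₁.ok]
14. n2.wid = 7  [b.hot * 2 - 45]
15. n11.hot = 29  [terminal]
16. n1.hot = 10  [b.hot + A.wid - 26]
17. n1.live = -2  [A.wid + b.hot - 38]
18. n0.hot = 29  [S₁.live + 31]
19. n0.live = -6  [S₁.live * -2 - 10]

17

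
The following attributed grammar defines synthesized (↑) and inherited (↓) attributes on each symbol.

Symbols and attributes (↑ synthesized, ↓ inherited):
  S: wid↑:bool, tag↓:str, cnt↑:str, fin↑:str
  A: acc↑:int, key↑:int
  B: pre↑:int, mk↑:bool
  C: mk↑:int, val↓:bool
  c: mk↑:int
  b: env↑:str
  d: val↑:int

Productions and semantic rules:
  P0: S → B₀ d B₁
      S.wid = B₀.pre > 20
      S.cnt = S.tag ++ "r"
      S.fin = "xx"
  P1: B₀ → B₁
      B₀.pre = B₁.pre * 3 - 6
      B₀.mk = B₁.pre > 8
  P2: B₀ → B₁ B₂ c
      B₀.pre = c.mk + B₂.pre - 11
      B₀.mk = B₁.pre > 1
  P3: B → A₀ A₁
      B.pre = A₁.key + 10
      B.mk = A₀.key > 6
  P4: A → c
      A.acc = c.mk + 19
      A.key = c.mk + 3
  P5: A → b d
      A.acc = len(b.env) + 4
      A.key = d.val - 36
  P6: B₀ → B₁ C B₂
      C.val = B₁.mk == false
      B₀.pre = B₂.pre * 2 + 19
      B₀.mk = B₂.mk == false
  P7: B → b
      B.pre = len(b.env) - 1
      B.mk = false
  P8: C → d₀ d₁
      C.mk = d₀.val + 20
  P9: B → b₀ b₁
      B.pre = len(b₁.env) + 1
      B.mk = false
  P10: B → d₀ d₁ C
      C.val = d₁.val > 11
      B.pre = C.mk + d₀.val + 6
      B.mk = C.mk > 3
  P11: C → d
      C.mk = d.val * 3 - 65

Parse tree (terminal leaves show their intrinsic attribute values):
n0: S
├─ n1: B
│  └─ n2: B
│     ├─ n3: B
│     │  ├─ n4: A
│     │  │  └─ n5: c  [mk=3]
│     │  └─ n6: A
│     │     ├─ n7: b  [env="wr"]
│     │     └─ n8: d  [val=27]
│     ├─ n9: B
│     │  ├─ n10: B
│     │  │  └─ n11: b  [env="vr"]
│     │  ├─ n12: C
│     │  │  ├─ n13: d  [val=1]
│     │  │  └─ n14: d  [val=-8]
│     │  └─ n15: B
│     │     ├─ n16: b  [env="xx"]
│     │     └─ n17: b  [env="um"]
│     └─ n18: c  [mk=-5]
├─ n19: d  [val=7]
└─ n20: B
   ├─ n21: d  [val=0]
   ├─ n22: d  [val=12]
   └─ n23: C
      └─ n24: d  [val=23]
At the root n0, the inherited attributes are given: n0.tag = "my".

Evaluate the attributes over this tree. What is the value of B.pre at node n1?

21

1. n0.tag = "my"  [given at root]
2. n5.mk = 3  [terminal]
3. n4.acc = 22  [c.mk + 19]
4. n4.key = 6  [c.mk + 3]
5. n7.env = "wr"  [terminal]
6. n8.val = 27  [terminal]
7. n6.acc = 6  [len(b.env) + 4]
8. n6.key = -9  [d.val - 36]
9. n3.pre = 1  [A₁.key + 10]
10. n3.mk = false  [A₀.key > 6]
11. n11.env = "vr"  [terminal]
12. n10.pre = 1  [len(b.env) - 1]
13. n10.mk = false  [false]
14. n12.val = true  [B₁.mk == false]
15. n13.val = 1  [terminal]
16. n14.val = -8  [terminal]
17. n12.mk = 21  [d₀.val + 20]
18. n16.env = "xx"  [terminal]
19. n17.env = "um"  [terminal]
20. n15.pre = 3  [len(b₁.env) + 1]
21. n15.mk = false  [false]
22. n9.pre = 25  [B₂.pre * 2 + 19]
23. n9.mk = true  [B₂.mk == false]
24. n18.mk = -5  [terminal]
25. n2.pre = 9  [c.mk + B₂.pre - 11]
26. n2.mk = false  [B₁.pre > 1]
27. n1.pre = 21  [B₁.pre * 3 - 6]
28. n1.mk = true  [B₁.pre > 8]
29. n19.val = 7  [terminal]
30. n21.val = 0  [terminal]
31. n22.val = 12  [terminal]
32. n23.val = true  [d₁.val > 11]
33. n24.val = 23  [terminal]
34. n23.mk = 4  [d.val * 3 - 65]
35. n20.pre = 10  [C.mk + d₀.val + 6]
36. n20.mk = true  [C.mk > 3]
37. n0.wid = true  [B₀.pre > 20]
38. n0.cnt = "myr"  [S.tag ++ "r"]
39. n0.fin = "xx"  ["xx"]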